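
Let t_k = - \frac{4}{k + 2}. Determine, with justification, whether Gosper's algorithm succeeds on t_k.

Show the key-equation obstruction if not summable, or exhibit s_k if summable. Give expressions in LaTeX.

Compute t_(k+1)/t_k: get (k + 2)/(k + 3).
A = k + 2, B = k + 3, C = 1.
Set up (k + 2)·f(k+1) − (k + 2)·f(k) − (1) = 0.
Degrees (1,1,0) ⇒ d ≤ 0.
f = c0 ⇒ A·f(k+1) − B(k−1)·f(k) − C = -1. The system {-1 = 0} is inconsistent; no antidifference.

No. Not Gosper-summable.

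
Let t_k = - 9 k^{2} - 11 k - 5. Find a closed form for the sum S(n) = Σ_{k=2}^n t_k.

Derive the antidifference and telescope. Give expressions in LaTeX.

S(n) = - 3 n^{3} - 10 n^{2} - 12 n + 25

t_(k+1)/t_k = (9*k**2 + 29*k + 25)/(9*k**2 + 11*k + 5).
So A=1 and B=1, with C=k**2 + 11*k/9 + 5/9.
Key eq: (1)·f(k+1) = (1)·f(k) + (k**2 + 11*k/9 + 5/9).
Degrees (0,0,2) ⇒ d ≤ 3.
Coefficient equations give f(k) = k*(3*k**2 + k + 1)/9.
So s_k = (B(k−1)f/C)·t_k = (k*(3*k**2 + k + 1)/(9*k**2 + 11*k + 5))·t_k = k*(-3*k**2 - k - 1).
Δs = -9*k**2 - 11*k - 5, as required.
Telescope: S(n) = s_(n+1) − s_(2) = -3*n**3 - 10*n**2 - 12*n - 5 − (-30) = -3*n**3 - 10*n**2 - 12*n + 25.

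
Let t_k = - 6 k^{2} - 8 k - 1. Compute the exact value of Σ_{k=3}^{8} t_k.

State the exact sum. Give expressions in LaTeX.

r(k) = (6*k**2 + 20*k + 15)/(6*k**2 + 8*k + 1) after simplifying.
Take A(k)=1, B(k)=1, C(k)=k**2 + 4*k/3 + 1/6.
Set up (1)·f(k+1) − (1)·f(k) − (k**2 + 4*k/3 + 1/6) = 0.
Bound: deg f ≤ 3.
A polynomial solution: f(k) = k*(2*k**2 + k - 2)/6.
R(k) = B(k−1)·f(k)/C(k) = k*(2*k**2 + k - 2)/(6*k**2 + 8*k + 1); s_k = R·t_k = k*(-2*k**2 - k + 2).
Check: Δs_k = -6*k**2 - 8*k - 1. ✓
Telescoping: Σ = s_(9) − s_(3) = -1521 − (-57) = -1464.

Σ = -1464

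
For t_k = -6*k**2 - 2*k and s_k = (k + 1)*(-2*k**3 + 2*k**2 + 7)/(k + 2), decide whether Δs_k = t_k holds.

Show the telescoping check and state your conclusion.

s_(k+1) = (k + 2)*(-2*(k + 1)**3 + 2*(k + 1)**2 + 7)/(k + 3)
s_(k+1) − s_k = (-6*k**4 - 28*k**3 - 30*k**2 - 8*k + 7)/(k**2 + 5*k + 6)
(s_(k+1) − s_k) − t_k = (4*k**3 + 16*k**2 + 4*k + 7)/(k**2 + 5*k + 6)

Invalid: residual (4*k**3 + 16*k**2 + 4*k + 7)/(k**2 + 5*k + 6) ≠ 0.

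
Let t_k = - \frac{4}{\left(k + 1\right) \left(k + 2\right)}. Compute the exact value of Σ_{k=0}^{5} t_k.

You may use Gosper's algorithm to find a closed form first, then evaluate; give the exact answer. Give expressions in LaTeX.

Σ = -24/7

Compute t_(k+1)/t_k: get (k + 1)/(k + 3).
Gosper form: A/B · C(k+1)/C(k) with A=k + 1, B=k + 3, C=1.
f must satisfy (k + 1)·f(k+1) − (k + 2)·f(k) = 1.
Bound: deg f ≤ 1.
Coefficient equations give f(k) = k.
Get s_k = R·t_k = -4*k/(k + 1) with R(k) = B(k−1)f(k)/C(k) = k*(k + 2).
Verify: -4/(k**2 + 3*k + 2) matches t_k.
Σ_(k=0)^(5) t_k = s_(6) − s_(0) = -24/7 − (0) = -24/7.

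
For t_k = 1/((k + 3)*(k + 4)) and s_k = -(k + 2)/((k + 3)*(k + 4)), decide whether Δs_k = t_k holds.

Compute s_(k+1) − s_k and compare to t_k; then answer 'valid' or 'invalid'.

s_(k+1) = (-k - 3)/((k + 4)*(k + 5))
s_(k+1) − s_k = (k + 1)/(k**3 + 12*k**2 + 47*k + 60)
(s_(k+1) − s_k) − t_k = -4/(k**3 + 12*k**2 + 47*k + 60)

Invalid: residual -4/(k**3 + 12*k**2 + 47*k + 60) ≠ 0.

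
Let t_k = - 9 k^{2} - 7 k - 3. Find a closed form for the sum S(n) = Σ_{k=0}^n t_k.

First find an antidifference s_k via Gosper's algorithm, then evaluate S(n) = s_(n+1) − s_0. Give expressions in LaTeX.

The ratio is (9*k**2 + 25*k + 19)/(9*k**2 + 7*k + 3).
Gosper form: A/B · C(k+1)/C(k) with A=1, B=1, C=k**2 + 7*k/9 + 1/3.
Key eq: (1)·f(k+1) = (1)·f(k) + (k**2 + 7*k/9 + 1/3).
deg f ≤ 3 (via 0,0,2).
Coefficient equations give f(k) = k*(3*k**2 - k + 1)/9.
Get s_k = R·t_k = k*(-3*k**2 + k - 1) with R(k) = B(k−1)f(k)/C(k) = k*(3*k**2 - k + 1)/(9*k**2 + 7*k + 3).
Δs = -9*k**2 - 7*k - 3, as required.
Telescope: S(n) = s_(n+1) − s_(0) = -3*n**3 - 8*n**2 - 8*n - 3 − (0) = -3*n**3 - 8*n**2 - 8*n - 3.

S(n) = - 3 n^{3} - 8 n^{2} - 8 n - 3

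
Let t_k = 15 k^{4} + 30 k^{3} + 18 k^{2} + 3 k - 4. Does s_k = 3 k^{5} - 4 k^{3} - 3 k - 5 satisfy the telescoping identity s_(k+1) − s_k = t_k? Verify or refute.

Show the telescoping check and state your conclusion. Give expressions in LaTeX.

s_(k+1) = -3*k + 3*(k + 1)**5 - 4*(k + 1)**3 - 8
s_(k+1) − s_k = 15*k**4 + 30*k**3 + 18*k**2 + 3*k - 4
(s_(k+1) − s_k) − t_k = 0

valid; difference matches t_k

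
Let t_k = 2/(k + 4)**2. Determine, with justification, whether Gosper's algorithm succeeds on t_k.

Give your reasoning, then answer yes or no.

t_(k+1)/t_k = (k + 4)**2/(k + 5)**2.
Normal form (A,B,C) = (k**2 + 8*k + 16, k**2 + 10*k + 25, 1).
f must satisfy (k**2 + 8*k + 16)·f(k+1) − (k**2 + 8*k + 16)·f(k) = 1.
From deg A=2, deg B=2, deg C=0: d=0.
Put f(k) = c0: A·f(k+1) − B(k−1)·f(k) − C = -1; need -1 = 0 — inconsistent ⇒ no f, not summable.

No — the linear system for f has no solution.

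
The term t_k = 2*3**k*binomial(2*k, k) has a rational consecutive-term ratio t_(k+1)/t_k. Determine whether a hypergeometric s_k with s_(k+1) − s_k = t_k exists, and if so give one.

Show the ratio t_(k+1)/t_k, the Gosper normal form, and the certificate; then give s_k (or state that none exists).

no hypergeometric antidifference exists

Step 1: r(k) = 6*(2*k + 1)/(k + 1).
Normal form (A,B,C) = (12*k + 6, k + 1, 1).
Solve (12*k + 6)·f(k+1) − (k)·f(k) = 1.
Degrees (1,1,0) ⇒ d ≤ -1.
Negative degree bound (-1): no f exists, t_k not Gosper-summable.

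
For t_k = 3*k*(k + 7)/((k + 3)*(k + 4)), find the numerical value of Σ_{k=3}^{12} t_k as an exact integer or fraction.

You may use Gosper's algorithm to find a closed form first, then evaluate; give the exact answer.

Σ = 105/4

Compute t_(k+1)/t_k: get (k + 1)*(k + 3)*(k + 8)/(k*(k + 5)*(k + 7)).
Take A(k)=k + 3, B(k)=k + 5, C(k)=k**2 + 7*k.
Set up (k + 3)·f(k+1) − (k + 4)·f(k) − (k**2 + 7*k) = 0.
d = 2 from the (1,1,2) case.
A polynomial solution: f(k) = k*(k - 1).
Get s_k = R·t_k = 3*k*(k - 1)/(k + 3) with R(k) = B(k−1)f(k)/C(k) = (k - 1)*(k + 4)/(k + 7).
Check: Δs_k = 3*k*(k + 7)/(k**2 + 7*k + 12). ✓
Sum = s_(13) − s_(3); s_(13) = 117/4, s_(3) = 3 ⇒ 105/4.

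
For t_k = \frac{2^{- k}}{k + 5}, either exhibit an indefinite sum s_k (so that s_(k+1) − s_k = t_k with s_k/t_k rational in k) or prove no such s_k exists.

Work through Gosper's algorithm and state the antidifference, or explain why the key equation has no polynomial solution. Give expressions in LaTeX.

not Gosper-summable; s_k does not exist

Step 1: r(k) = (k + 5)/(2*(k + 6)).
Factor: A=k/2 + 5/2; B=k + 6; C=1.
f must satisfy (k/2 + 5/2)·f(k+1) − (k + 5)·f(k) = 1.
From deg A=1, deg B=1, deg C=0: d=-1.
Bound -1 < 0, so the key equation has no polynomial solution.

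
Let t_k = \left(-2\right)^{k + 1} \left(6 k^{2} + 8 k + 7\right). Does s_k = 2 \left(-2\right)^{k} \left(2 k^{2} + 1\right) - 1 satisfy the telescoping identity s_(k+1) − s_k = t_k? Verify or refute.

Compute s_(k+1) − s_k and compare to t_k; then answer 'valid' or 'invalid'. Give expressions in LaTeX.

s_(k+1) = -4*(-2)**k*(2*(k + 1)**2 + 1) - 1
s_(k+1) − s_k = (-2)**(k + 1)*(6*k**2 + 8*k + 7)
(s_(k+1) − s_k) − t_k = 0

valid (s_(k+1) − s_k reduces to t_k)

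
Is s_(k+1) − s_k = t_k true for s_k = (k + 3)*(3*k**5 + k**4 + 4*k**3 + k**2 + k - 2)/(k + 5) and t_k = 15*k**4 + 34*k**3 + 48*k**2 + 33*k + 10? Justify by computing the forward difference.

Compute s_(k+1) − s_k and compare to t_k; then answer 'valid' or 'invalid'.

Invalid: residual 4*(-6*k**5 - 54*k**4 - 107*k**3 - 136*k**2 - 87*k - 26)/(k**2 + 11*k + 30) ≠ 0.

s_(k+1) = (k + 4)*(k + 3*(k + 1)**5 + (k + 1)**4 + 4*(k + 1)**3 + (k + 1)**2 - 1)/(k + 6)
s_(k+1) − s_k = (15*k**6 + 175*k**5 + 656*k**4 + 1153*k**3 + 1269*k**2 + 752*k + 196)/(k**2 + 11*k + 30)
(s_(k+1) − s_k) − t_k = 4*(-6*k**5 - 54*k**4 - 107*k**3 - 136*k**2 - 87*k - 26)/(k**2 + 11*k + 30)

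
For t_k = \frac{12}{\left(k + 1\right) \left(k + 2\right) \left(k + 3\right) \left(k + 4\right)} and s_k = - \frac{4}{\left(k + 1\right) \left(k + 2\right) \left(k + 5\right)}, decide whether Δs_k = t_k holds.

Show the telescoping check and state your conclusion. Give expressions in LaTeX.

Invalid: residual \frac{8 \left(- 4 k - 19\right)}{k^{6} + 21 k^{5} + 175 k^{4} + 735 k^{3} + 1624 k^{2} + 1764 k + 720} ≠ 0.

s_(k+1) = -4/((k + 2)*(k + 3)*(k + 6))
s_(k+1) − s_k = 4*(3*k + 13)/(k**5 + 17*k**4 + 107*k**3 + 307*k**2 + 396*k + 180)
(s_(k+1) − s_k) − t_k = 8*(-4*k - 19)/(k**6 + 21*k**5 + 175*k**4 + 735*k**3 + 1624*k**2 + 1764*k + 720)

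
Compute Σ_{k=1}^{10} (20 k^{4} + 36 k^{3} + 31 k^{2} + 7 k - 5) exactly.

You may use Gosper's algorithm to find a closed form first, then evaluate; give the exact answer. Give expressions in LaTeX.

Σ = 627830

The ratio is (20*k**4 + 116*k**3 + 259*k**2 + 257*k + 89)/(20*k**4 + 36*k**3 + 31*k**2 + 7*k - 5).
Gosper form: A/B · C(k+1)/C(k) with A=1, B=1, C=k**4 + 9*k**3/5 + 31*k**2/20 + 7*k/20 - 1/4.
f must satisfy (1)·f(k+1) − (1)·f(k) = k**4 + 9*k**3/5 + 31*k**2/20 + 7*k/20 - 1/4.
d = 5 from the (0,0,4) case.
Solving with deg f ≤ 5: f(k) = k*(4*k**4 - k**3 - k**2 - 3*k - 4)/20.
Get s_k = R·t_k = k*(4*k**4 - k**3 - k**2 - 3*k - 4) with R(k) = B(k−1)f(k)/C(k) = k*(4*k**4 - k**3 - k**2 - 3*k - 4)/(20*k**4 + 36*k**3 + 31*k**2 + 7*k - 5).
s_(k+1) − s_k = 20*k**4 + 36*k**3 + 31*k**2 + 7*k - 5 = t_k.
Sum = s_(11) − s_(1); s_(11) = 627825, s_(1) = -5 ⇒ 627830.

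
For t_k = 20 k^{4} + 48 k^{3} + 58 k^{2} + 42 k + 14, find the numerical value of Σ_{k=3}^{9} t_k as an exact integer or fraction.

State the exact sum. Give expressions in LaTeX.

Σ = 421190

Compute t_(k+1)/t_k: get (10*k**4 + 64*k**3 + 161*k**2 + 191*k + 91)/(10*k**4 + 24*k**3 + 29*k**2 + 21*k + 7).
A = 1, B = 1, C = k**4 + 12*k**3/5 + 29*k**2/10 + 21*k/10 + 7/10.
f must satisfy (1)·f(k+1) − (1)·f(k) = k**4 + 12*k**3/5 + 29*k**2/10 + 21*k/10 + 7/10.
Bound: deg f ≤ 5.
Match coefficients ⇒ f(k) = k*(2*k**4 + k**3 + k**2 + 2*k + 1)/10.
Get s_k = R·t_k = 2*k*(2*k**4 + k**3 + k**2 + 2*k + 1) with R(k) = B(k−1)f(k)/C(k) = k*(2*k**4 + k**3 + k**2 + 2*k + 1)/(10*k**4 + 24*k**3 + 29*k**2 + 21*k + 7).
s_(k+1) − s_k = 20*k**4 + 48*k**3 + 58*k**2 + 42*k + 14 = t_k.
Σ_(k=3)^(9) t_k = s_(10) − s_(3) = 422420 − (1230) = 421190.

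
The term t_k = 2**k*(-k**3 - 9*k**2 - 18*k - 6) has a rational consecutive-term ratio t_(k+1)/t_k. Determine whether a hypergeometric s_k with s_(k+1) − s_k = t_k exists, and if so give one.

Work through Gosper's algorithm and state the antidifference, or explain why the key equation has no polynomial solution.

s_k = 2**k*(-k**3 - 3*k**2 + 2)

Ratio r(k) = 2*(k**3 + 12*k**2 + 39*k + 34)/(k**3 + 9*k**2 + 18*k + 6).
Take A(k)=2, B(k)=1, C(k)=k**3 + 9*k**2 + 18*k + 6.
Key eq: (2)·f(k+1) = (1)·f(k) + (k**3 + 9*k**2 + 18*k + 6).
From deg A=0, deg B=0, deg C=3: d=3.
Coefficient equations give f(k) = (k + 1)*(k**2 + 2*k - 2).
Certificate R = B(k−1)f/C = (k + 1)*(k**2 + 2*k - 2)/(k**3 + 9*k**2 + 18*k + 6) gives s_k = 2**k*(-k**3 - 3*k**2 + 2).
Check: Δs_k = 2**k*(-k**3 - 9*k**2 - 18*k - 6). ✓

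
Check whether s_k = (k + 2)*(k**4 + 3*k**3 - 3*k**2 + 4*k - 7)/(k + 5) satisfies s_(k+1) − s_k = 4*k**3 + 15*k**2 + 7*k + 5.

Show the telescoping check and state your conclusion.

Invalid: residual 3*(-3*k**4 - 32*k**3 - 85*k**2 - 36*k - 32)/(k**2 + 11*k + 30) ≠ 0.

s_(k+1) = (k**5 + 10*k**4 + 33*k**3 + 47*k**2 + 31*k - 6)/(k + 6)
s_(k+1) − s_k = (4*k**5 + 50*k**4 + 196*k**3 + 277*k**2 + 157*k + 54)/(k**2 + 11*k + 30)
(s_(k+1) − s_k) − t_k = 3*(-3*k**4 - 32*k**3 - 85*k**2 - 36*k - 32)/(k**2 + 11*k + 30)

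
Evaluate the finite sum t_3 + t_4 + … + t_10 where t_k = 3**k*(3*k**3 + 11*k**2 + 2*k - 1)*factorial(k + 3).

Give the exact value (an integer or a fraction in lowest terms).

Ratio r(k) = 3*(3*k**4 + 32*k**3 + 113*k**2 + 147*k + 60)/(3*k**3 + 11*k**2 + 2*k - 1).
Factor: A=3*k + 12; B=1; C=k**3 + 11*k**2/3 + 2*k/3 - 1/3.
Solve (3*k + 12)·f(k+1) − (1)·f(k) = k**3 + 11*k**2/3 + 2*k/3 - 1/3.
Degrees (1,0,3) ⇒ d ≤ 2.
Solve for f: f(k) = (k - 1)**2/3 (degree 2 ≤ 2).
So s_k = (B(k−1)f/C)·t_k = ((k - 1)**2/(3*k**3 + 11*k**2 + 2*k - 1))·t_k = 3**k*(k - 1)**2*factorial(k + 3).
Δs = 3**k*(3*k**3 + 11*k**2 + 2*k - 1)*factorial(k + 3), as required.
Evaluate s at k=11 and k=3: 1544337275120640000 and 77760; difference 1544337275120562240.

Σ = 1544337275120562240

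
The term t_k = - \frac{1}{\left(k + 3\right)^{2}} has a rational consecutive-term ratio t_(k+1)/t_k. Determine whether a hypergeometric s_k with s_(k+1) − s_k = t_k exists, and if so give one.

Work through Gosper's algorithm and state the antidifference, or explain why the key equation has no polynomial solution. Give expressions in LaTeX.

Compute t_(k+1)/t_k: get (k + 3)**2/(k + 4)**2.
A = k**2 + 6*k + 9, B = k**2 + 8*k + 16, C = 1.
Solve (k**2 + 6*k + 9)·f(k+1) − (k**2 + 6*k + 9)·f(k) = 1.
deg f ≤ 0 (via 2,2,0).
Generic f = c0 gives residual -1; -1 = 0 cannot hold, so t_k is not Gosper-summable.

not Gosper-summable; s_k does not exist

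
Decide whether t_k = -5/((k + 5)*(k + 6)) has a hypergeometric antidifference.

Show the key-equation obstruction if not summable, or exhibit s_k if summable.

Ratio r(k) = (k + 5)/(k + 7).
Normal form (A,B,C) = (k + 5, k + 7, 1).
Set up (k + 5)·f(k+1) − (k + 6)·f(k) − (1) = 0.
From deg A=1, deg B=1, deg C=0: d=1.
Match coefficients ⇒ f(k) = k/5.
Then R = B(k−1)f/C = k*(k + 6)/5, so s_k = R(k)·t_k = -k/(k + 5).
Verify: -5/(k**2 + 11*k + 30) matches t_k.

Yes. s_k = -k/(k + 5).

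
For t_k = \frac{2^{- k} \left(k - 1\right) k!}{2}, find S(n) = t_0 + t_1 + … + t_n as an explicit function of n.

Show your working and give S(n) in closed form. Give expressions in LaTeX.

S(n) = 2^{- n - 1} \left(- 2^{n + 1} + n n! + n!\right)

Ratio r(k) = k*(k + 1)/(2*(k - 1)).
A = k/2 + 1/2, B = 1, C = k - 1.
f must satisfy (k/2 + 1/2)·f(k+1) − (1)·f(k) = k - 1.
deg f ≤ 0 (via 1,0,1).
Coefficient equations give f(k) = 2.
Get s_k = R·t_k = factorial(k)/2**k with R(k) = B(k−1)f(k)/C(k) = 2/(k - 1).
Verify: (k - 1)*factorial(k)/(2*2**k) matches t_k.
s_(n+1) = 2**(-n - 1)*factorial(n + 1) and s_(0) = 1, so S(n) = 2**(-n - 1)*(-2**(n + 1) + n*factorial(n) + factorial(n)).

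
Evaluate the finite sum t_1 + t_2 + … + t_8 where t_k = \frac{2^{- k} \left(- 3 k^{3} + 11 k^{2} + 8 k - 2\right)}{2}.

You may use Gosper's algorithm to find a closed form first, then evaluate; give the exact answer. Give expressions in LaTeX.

The ratio is (3*k**3 - 2*k**2 - 21*k - 14)/(2*(3*k**3 - 11*k**2 - 8*k + 2)).
So A=1/2 and B=1, with C=k**3 - 11*k**2/3 - 8*k/3 + 2/3.
Key eq: (1/2)·f(k+1) = (1)·f(k) + (k**3 - 11*k**2/3 - 8*k/3 + 2/3).
From deg A=0, deg B=0, deg C=3: d=3.
Coefficient equations give f(k) = -2*k*(3*k**2 - 2*k - 3)/3.
Then R = B(k−1)f/C = -2*k*(3*k**2 - 2*k - 3)/(3*k**3 - 11*k**2 - 8*k + 2), so s_k = R(k)·t_k = k*(3*k**2 - 2*k - 3)/2**k.
Check: Δs_k = (-3*k**3 + 11*k**2 + 8*k - 2)/(2*2**k). ✓
Sum = s_(9) − s_(1); s_(9) = 999/256, s_(1) = -1 ⇒ 1255/256.

Σ = 1255/256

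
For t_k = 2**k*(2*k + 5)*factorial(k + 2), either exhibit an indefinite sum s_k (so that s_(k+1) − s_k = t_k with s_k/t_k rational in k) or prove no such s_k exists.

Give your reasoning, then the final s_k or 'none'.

Ratio r(k) = 2*(k + 3)*(2*k + 7)/(2*k + 5).
Normal form (A,B,C) = (2*k + 6, 1, k + 5/2).
Set up (2*k + 6)·f(k+1) − (1)·f(k) − (k + 5/2) = 0.
d = 0 from the (1,0,1) case.
Coefficient equations give f(k) = 1/2.
R(k) = B(k−1)·f(k)/C(k) = 1/(2*k + 5); s_k = R·t_k = 2**k*factorial(k + 2).
Δs = 2**k*(2*k + 5)*factorial(k + 2), as required.

s_k = 2**k*factorial(k + 2)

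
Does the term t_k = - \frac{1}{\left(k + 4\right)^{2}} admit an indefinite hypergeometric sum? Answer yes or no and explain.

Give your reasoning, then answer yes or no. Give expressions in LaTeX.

No — key equation has no polynomial f.

t_(k+1)/t_k = (k + 4)**2/(k + 5)**2.
Take A(k)=k**2 + 8*k + 16, B(k)=k**2 + 10*k + 25, C(k)=1.
Need (k**2 + 8*k + 16)·f(k+1) − (k**2 + 8*k + 16)·f(k) = 1.
From deg A=2, deg B=2, deg C=0: d=0.
Generic f = c0 gives residual -1; -1 = 0 cannot hold, so t_k is not Gosper-summable.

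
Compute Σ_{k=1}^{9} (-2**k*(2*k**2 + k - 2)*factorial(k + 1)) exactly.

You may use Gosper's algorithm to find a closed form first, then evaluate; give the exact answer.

Step 1: r(k) = 2*(k + 2)*(k + 2*(k + 1)**2 - 1)/(2*k**2 + k - 2).
So A=2*k + 4 and B=1, with C=k**2 + k/2 - 1.
Set up (2*k + 4)·f(k+1) − (1)·f(k) − (k**2 + k/2 - 1) = 0.
Bound: deg f ≤ 1.
Coefficient equations give f(k) = (k - 2)/2.
R(k) = B(k−1)·f(k)/C(k) = (k - 2)/(2*k**2 + k - 2); s_k = R·t_k = -2**k*(k - 2)*factorial(k + 1).
Verify: -2**k*(2*k**2 + k - 2)*factorial(k + 1) matches t_k.
Telescoping: Σ = s_(10) − s_(1) = -326998425600 − (4) = -326998425604.

Σ = -326998425604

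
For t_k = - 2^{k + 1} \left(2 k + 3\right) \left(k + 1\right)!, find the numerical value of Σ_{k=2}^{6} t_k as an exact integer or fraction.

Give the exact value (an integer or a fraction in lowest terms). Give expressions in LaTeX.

Step 1: r(k) = 2*(k + 2)*(2*k + 5)/(2*k + 3).
A = 2*k + 4, B = 1, C = k + 3/2.
Set up (2*k + 4)·f(k+1) − (1)·f(k) − (k + 3/2) = 0.
deg f ≤ 0 (via 1,0,1).
Solving with deg f ≤ 0: f(k) = 1/2.
Then R = B(k−1)f/C = 1/(2*k + 3), so s_k = R(k)·t_k = -2**(k + 1)*factorial(k + 1).
Verify: -2**(k + 1)*(2*k + 3)*factorial(k + 1) matches t_k.
Evaluate s at k=7 and k=2: -10321920 and -48; difference -10321872.

Σ = -10321872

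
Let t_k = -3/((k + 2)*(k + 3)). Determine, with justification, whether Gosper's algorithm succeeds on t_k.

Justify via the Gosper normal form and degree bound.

Ratio r(k) = (k + 2)/(k + 4).
A = k + 2, B = k + 4, C = 1.
Need (k + 2)·f(k+1) − (k + 3)·f(k) = 1.
d = 1 from the (1,1,0) case.
Coefficient equations give f(k) = k/2.
Get s_k = R·t_k = -3*k/(2*k + 4) with R(k) = B(k−1)f(k)/C(k) = k*(k + 3)/2.
Δs = -3/(k**2 + 5*k + 6), as required.

Yes. s_k = -3*k/(2*k + 4).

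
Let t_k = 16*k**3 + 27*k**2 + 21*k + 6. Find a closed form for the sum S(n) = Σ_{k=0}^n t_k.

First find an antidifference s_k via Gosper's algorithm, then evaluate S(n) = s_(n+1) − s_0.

S(n) = 4*n**4 + 17*n**3 + 28*n**2 + 21*n + 6

Step 1: r(k) = (16*k**3 + 75*k**2 + 123*k + 70)/(16*k**3 + 27*k**2 + 21*k + 6).
Factor: A=1; B=1; C=k**3 + 27*k**2/16 + 21*k/16 + 3/8.
Solve (1)·f(k+1) − (1)·f(k) = k**3 + 27*k**2/16 + 21*k/16 + 3/8.
From deg A=0, deg B=0, deg C=3: d=4.
Solving with deg f ≤ 4: f(k) = k**2*(4*k**2 + k + 1)/16.
Get s_k = R·t_k = k**2*(4*k**2 + k + 1) with R(k) = B(k−1)f(k)/C(k) = k**2*(4*k**2 + k + 1)/(16*k**3 + 27*k**2 + 21*k + 6).
Check: Δs_k = 16*k**3 + 27*k**2 + 21*k + 6. ✓
Evaluate: s_(n+1) = 4*n**4 + 17*n**3 + 28*n**2 + 21*n + 6; subtract s_(0) = 0 ⇒ S(n) = 4*n**4 + 17*n**3 + 28*n**2 + 21*n + 6.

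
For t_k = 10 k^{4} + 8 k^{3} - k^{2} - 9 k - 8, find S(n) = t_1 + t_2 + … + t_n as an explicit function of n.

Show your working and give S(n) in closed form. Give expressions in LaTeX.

t_(k+1)/t_k = k*(10*k**3 + 48*k**2 + 83*k + 53)/(10*k**4 + 8*k**3 - k**2 - 9*k - 8).
A = 1, B = 1, C = k**4 + 4*k**3/5 - k**2/10 - 9*k/10 - 4/5.
Solve (1)·f(k+1) − (1)·f(k) = k**4 + 4*k**3/5 - k**2/10 - 9*k/10 - 4/5.
Degrees (0,0,4) ⇒ d ≤ 5.
A polynomial solution: f(k) = k*(2*k**4 - 3*k**3 - k**2 - 2*k - 4)/10.
R(k) = B(k−1)·f(k)/C(k) = k*(2*k**4 - 3*k**3 - k**2 - 2*k - 4)/((k - 1)*(10*k**3 + 18*k**2 + 17*k + 8)); s_k = R·t_k = k*(2*k**4 - 3*k**3 - k**2 - 2*k - 4).
Δs = 10*k**4 + 8*k**3 - k**2 - 9*k - 8, as required.
Telescope: S(n) = s_(n+1) − s_(1) = 2*n**5 + 7*n**4 + 7*n**3 - 3*n**2 - 13*n - 8 − (-8) = n*(2*n**4 + 7*n**3 + 7*n**2 - 3*n - 13).

S(n) = n \left(2 n^{4} + 7 n^{3} + 7 n^{2} - 3 n - 13\right)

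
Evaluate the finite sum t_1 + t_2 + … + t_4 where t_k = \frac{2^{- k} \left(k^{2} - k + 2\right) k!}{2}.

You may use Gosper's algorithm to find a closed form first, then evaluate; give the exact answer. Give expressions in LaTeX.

Σ = 15

t_(k+1)/t_k = (k + 1)*(-k + (k + 1)**2 + 1)/(2*(k**2 - k + 2)).
So A=k/2 + 1/2 and B=1, with C=k**2 - k + 2.
Need (k/2 + 1/2)·f(k+1) − (1)·f(k) = k**2 - k + 2.
Degrees (1,0,2) ⇒ d ≤ 1.
Coefficient equations give f(k) = 2*(k - 1).
R(k) = B(k−1)·f(k)/C(k) = 2*(k - 1)/(k**2 - k + 2); s_k = R·t_k = (k - 1)*factorial(k)/2**k.
s_(k+1) − s_k = (k**2 - k + 2)*factorial(k)/(2*2**k) = t_k.
Σ_(k=1)^(4) t_k = s_(5) − s_(1) = 15 − (0) = 15.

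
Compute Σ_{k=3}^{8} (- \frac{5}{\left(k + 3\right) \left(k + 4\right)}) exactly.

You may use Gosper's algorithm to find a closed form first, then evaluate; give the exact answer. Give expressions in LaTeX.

r(k) = (k + 3)/(k + 5) after simplifying.
Normal form (A,B,C) = (k + 3, k + 5, 1).
Key eq: (k + 3)·f(k+1) = (k + 4)·f(k) + (1).
deg f ≤ 1 (via 1,1,0).
A polynomial solution: f(k) = k/3.
Get s_k = R·t_k = -5*k/(3*k + 9) with R(k) = B(k−1)f(k)/C(k) = k*(k + 4)/3.
Check: Δs_k = -5/(k**2 + 7*k + 12). ✓
Sum = s_(9) − s_(3); s_(9) = -5/4, s_(3) = -5/6 ⇒ -5/12.

Σ = -5/12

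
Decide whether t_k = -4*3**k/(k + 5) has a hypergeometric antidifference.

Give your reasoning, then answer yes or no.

Step 1: r(k) = 3*(k + 5)/(k + 6).
A = 3*k + 15, B = k + 6, C = 1.
Key eq: (3*k + 15)·f(k+1) = (k + 5)·f(k) + (1).
From deg A=1, deg B=1, deg C=0: d=-1.
d = -1 < 0 ⇒ no nonzero polynomial f; not summable.

No — t_k has no hypergeometric antidifference.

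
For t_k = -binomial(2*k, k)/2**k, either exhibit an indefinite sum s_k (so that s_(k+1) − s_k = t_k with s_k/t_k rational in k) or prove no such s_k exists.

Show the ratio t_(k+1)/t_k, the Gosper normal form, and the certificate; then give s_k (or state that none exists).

The ratio is (2*k + 1)/(k + 1).
So A=2*k + 1 and B=k + 1, with C=1.
Key eq: (2*k + 1)·f(k+1) = (k)·f(k) + (1).
From deg A=1, deg B=1, deg C=0: d=-1.
deg f ≤ -1 is impossible — no certificate.

none (Gosper's algorithm certifies no s_k)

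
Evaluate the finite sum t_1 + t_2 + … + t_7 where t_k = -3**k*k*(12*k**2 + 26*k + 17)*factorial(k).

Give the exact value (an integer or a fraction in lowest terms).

Σ = -62695866243

Ratio r(k) = (k + 1)**2*(78*k + 36*(k + 1)**2 + 129)/(k*(12*k**2 + 26*k + 17)).
So A=3*k + 3 and B=1, with C=k**3 + 13*k**2/6 + 17*k/12.
f must satisfy (3*k + 3)·f(k+1) − (1)·f(k) = k**3 + 13*k**2/6 + 17*k/12.
Bound: deg f ≤ 2.
A polynomial solution: f(k) = (4*k**2 - 2*k - 3)/12.
So s_k = (B(k−1)f/C)·t_k = ((4*k**2 - 2*k - 3)/(k*(12*k**2 + 26*k + 17)))·t_k = 3**k*(-4*k**2 + 2*k + 3)*factorial(k).
s_(k+1) − s_k = -3**k*k*(12*k**2 + 26*k + 17)*factorial(k) = t_k.
Sum = s_(8) − s_(1); s_(8) = -62695866240, s_(1) = 3 ⇒ -62695866243.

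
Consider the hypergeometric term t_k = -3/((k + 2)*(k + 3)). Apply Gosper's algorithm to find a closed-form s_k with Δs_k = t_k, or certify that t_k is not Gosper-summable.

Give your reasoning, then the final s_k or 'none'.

s_k = -3*k/(2*k + 4)

Step 1: r(k) = (k + 2)/(k + 4).
So A=k + 2 and B=k + 4, with C=1.
Set up (k + 2)·f(k+1) − (k + 3)·f(k) − (1) = 0.
d = 1 from the (1,1,0) case.
A polynomial solution: f(k) = k/2.
Then R = B(k−1)f/C = k*(k + 3)/2, so s_k = R(k)·t_k = -3*k/(2*k + 4).
s_(k+1) − s_k = -3/(k**2 + 5*k + 6) = t_k.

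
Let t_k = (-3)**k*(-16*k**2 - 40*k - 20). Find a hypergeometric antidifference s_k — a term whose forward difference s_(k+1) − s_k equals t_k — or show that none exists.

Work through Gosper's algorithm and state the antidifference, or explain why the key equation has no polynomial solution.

s_k = (-3)**k*(4*k**2 + 4*k - 1)

Step 1: r(k) = 3*(-4*k**2 - 18*k - 19)/(4*k**2 + 10*k + 5).
Normal form (A,B,C) = (-3, 1, k**2 + 5*k/2 + 5/4).
Set up (-3)·f(k+1) − (1)·f(k) − (k**2 + 5*k/2 + 5/4) = 0.
deg f ≤ 2 (via 0,0,2).
Solve for f: f(k) = -(4*k**2 + 4*k - 1)/16 (degree 2 ≤ 2).
Then R = B(k−1)f/C = -(4*k**2 + 4*k - 1)/(4*(4*k**2 + 10*k + 5)), so s_k = R(k)·t_k = (-3)**k*(4*k**2 + 4*k - 1).
s_(k+1) − s_k = (-3)**k*(-16*k**2 - 40*k - 20) = t_k.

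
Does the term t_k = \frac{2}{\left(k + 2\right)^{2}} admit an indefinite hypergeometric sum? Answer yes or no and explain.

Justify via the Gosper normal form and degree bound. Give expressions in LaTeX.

Compute t_(k+1)/t_k: get (k + 2)**2/(k + 3)**2.
Gosper form: A/B · C(k+1)/C(k) with A=k**2 + 4*k + 4, B=k**2 + 6*k + 9, C=1.
Key eq: (k**2 + 4*k + 4)·f(k+1) = (k**2 + 4*k + 4)·f(k) + (1).
d = 0 from the (2,2,0) case.
f = c0 ⇒ A·f(k+1) − B(k−1)·f(k) − C = -1. The system {-1 = 0} is inconsistent; no antidifference.

No — the linear system for f has no solution.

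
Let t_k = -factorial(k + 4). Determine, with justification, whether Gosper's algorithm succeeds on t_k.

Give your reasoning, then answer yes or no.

No — key equation has no polynomial f.

Compute t_(k+1)/t_k: get k + 5.
Normal form (A,B,C) = (k + 5, 1, 1).
f must satisfy (k + 5)·f(k+1) − (1)·f(k) = 1.
d = -1 from the (1,0,0) case.
Bound -1 < 0, so the key equation has no polynomial solution.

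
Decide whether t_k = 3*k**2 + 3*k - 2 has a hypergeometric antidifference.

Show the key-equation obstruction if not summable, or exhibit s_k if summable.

Yes. s_k = k*(k**2 - 3).

t_(k+1)/t_k = (3*k**2 + 9*k + 4)/(3*k**2 + 3*k - 2).
Gosper form: A/B · C(k+1)/C(k) with A=1, B=1, C=k**2 + k - 2/3.
f must satisfy (1)·f(k+1) − (1)·f(k) = k**2 + k - 2/3.
Degrees (0,0,2) ⇒ d ≤ 3.
Match coefficients ⇒ f(k) = k*(k**2 - 3)/3.
Certificate R = B(k−1)f/C = k*(k**2 - 3)/(3*k**2 + 3*k - 2) gives s_k = k*(k**2 - 3).
Check: Δs_k = 3*k**2 + 3*k - 2. ✓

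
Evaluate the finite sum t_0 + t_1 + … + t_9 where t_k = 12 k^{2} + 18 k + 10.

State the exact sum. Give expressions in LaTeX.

Ratio r(k) = (6*k**2 + 21*k + 20)/(6*k**2 + 9*k + 5).
Normal form (A,B,C) = (1, 1, k**2 + 3*k/2 + 5/6).
Key eq: (1)·f(k+1) = (1)·f(k) + (k**2 + 3*k/2 + 5/6).
Bound: deg f ≤ 3.
Match coefficients ⇒ f(k) = k*(4*k**2 + 3*k + 3)/12.
Certificate R = B(k−1)f/C = k*(4*k**2 + 3*k + 3)/(2*(6*k**2 + 9*k + 5)) gives s_k = k*(4*k**2 + 3*k + 3).
Δs = 12*k**2 + 18*k + 10, as required.
Sum = s_(10) − s_(0); s_(10) = 4330, s_(0) = 0 ⇒ 4330.

Σ = 4330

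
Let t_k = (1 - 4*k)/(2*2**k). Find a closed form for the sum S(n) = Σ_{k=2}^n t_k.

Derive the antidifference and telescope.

Compute t_(k+1)/t_k: get (4*k + 3)/(2*(4*k - 1)).
Normal form (A,B,C) = (1/2, 1, k - 1/4).
Solve (1/2)·f(k+1) − (1)·f(k) = k - 1/4.
Degrees (0,0,1) ⇒ d ≤ 1.
Solving with deg f ≤ 1: f(k) = -(4*k + 3)/2.
Certificate R = B(k−1)f/C = -2*(4*k + 3)/(4*k - 1) gives s_k = (4*k + 3)/2**k.
Δs = (1 - 4*k)/(2*2**k), as required.
Evaluate: s_(n+1) = 2**(-n - 1)*(4*n + 7); subtract s_(2) = 11/4 ⇒ S(n) = 2**(-n - 2)*(-11*2**n + 8*n + 14).

S(n) = 2**(-n - 2)*(-11*2**n + 8*n + 14)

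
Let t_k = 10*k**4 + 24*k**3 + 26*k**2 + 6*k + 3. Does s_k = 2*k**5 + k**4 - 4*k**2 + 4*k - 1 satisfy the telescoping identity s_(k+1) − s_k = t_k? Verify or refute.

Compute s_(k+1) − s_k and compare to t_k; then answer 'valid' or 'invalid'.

valid; difference matches t_k

s_(k+1) = 4*k + 2*(k + 1)**5 + (k + 1)**4 - 4*(k + 1)**2 + 3
s_(k+1) − s_k = 10*k**4 + 24*k**3 + 26*k**2 + 6*k + 3
(s_(k+1) − s_k) − t_k = 0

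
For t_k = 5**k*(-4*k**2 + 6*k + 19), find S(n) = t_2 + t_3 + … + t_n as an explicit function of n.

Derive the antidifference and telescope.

S(n) = -5*5**n*n**2 + 10*5**n*n + 20*5**n - 125

t_(k+1)/t_k = 5*(4*k**2 + 2*k - 21)/(4*k**2 - 6*k - 19).
So A=5 and B=1, with C=k**2 - 3*k/2 - 19/4.
Set up (5)·f(k+1) − (1)·f(k) − (k**2 - 3*k/2 - 19/4) = 0.
deg f ≤ 2 (via 0,0,2).
Solve for f: f(k) = (k**2 - 4*k - 1)/4 (degree 2 ≤ 2).
Then R = B(k−1)f/C = (k**2 - 4*k - 1)/(4*k**2 - 6*k - 19), so s_k = R(k)·t_k = 5**k*(-k**2 + 4*k + 1).
Δs = 5**k*(-4*k**2 + 6*k + 19), as required.
Telescope: S(n) = s_(n+1) − s_(2) = 5**(n + 1)*(-n**2 + 2*n + 4) − (125) = -5*5**n*n**2 + 10*5**n*n + 20*5**n - 125.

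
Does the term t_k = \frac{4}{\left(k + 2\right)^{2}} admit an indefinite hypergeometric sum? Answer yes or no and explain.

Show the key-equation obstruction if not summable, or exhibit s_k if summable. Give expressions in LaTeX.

Compute t_(k+1)/t_k: get (k + 2)**2/(k + 3)**2.
Take A(k)=k**2 + 4*k + 4, B(k)=k**2 + 6*k + 9, C(k)=1.
Set up (k**2 + 4*k + 4)·f(k+1) − (k**2 + 4*k + 4)·f(k) − (1) = 0.
From deg A=2, deg B=2, deg C=0: d=0.
Write f(k) = c0. Then LHS − RHS = -1, requiring -1 = 0: contradictory. No certificate.

No; the coefficient equations for f are inconsistent.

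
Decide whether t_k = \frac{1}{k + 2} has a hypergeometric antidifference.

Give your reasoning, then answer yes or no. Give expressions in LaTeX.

Step 1: r(k) = (k + 2)/(k + 3).
Gosper form: A/B · C(k+1)/C(k) with A=k + 2, B=k + 3, C=1.
Set up (k + 2)·f(k+1) − (k + 2)·f(k) − (1) = 0.
From deg A=1, deg B=1, deg C=0: d=0.
f = c0 ⇒ A·f(k+1) − B(k−1)·f(k) − C = -1. The system {-1 = 0} is inconsistent; no antidifference.

No — key equation has no polynomial f.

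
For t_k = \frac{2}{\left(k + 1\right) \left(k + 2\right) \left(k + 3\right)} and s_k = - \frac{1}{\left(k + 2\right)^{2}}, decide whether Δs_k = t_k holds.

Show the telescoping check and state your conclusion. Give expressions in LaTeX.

Invalid: residual \frac{- 3 k - 7}{k^{5} + 11 k^{4} + 47 k^{3} + 97 k^{2} + 96 k + 36} ≠ 0.

s_(k+1) = -1/(k + 3)**2
s_(k+1) − s_k = -1/(k + 3)**2 + (k + 2)**(-2)
(s_(k+1) − s_k) − t_k = (-3*k - 7)/(k**5 + 11*k**4 + 47*k**3 + 97*k**2 + 96*k + 36)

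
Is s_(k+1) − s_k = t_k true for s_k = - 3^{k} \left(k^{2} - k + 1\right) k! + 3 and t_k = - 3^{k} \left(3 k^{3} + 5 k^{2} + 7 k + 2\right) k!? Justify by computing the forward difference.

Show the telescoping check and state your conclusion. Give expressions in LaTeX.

s_(k+1) = 3**(k + 1)*(k - (k + 1)**2)*factorial(k + 1) + 3
s_(k+1) − s_k = -3**k*(3*k**3 + 5*k**2 + 7*k + 2)*factorial(k)
(s_(k+1) − s_k) − t_k = 0

valid (s_(k+1) − s_k reduces to t_k)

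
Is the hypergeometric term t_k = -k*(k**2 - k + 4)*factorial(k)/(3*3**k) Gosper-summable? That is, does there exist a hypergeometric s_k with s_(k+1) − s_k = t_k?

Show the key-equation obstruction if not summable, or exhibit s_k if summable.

Yes. s_k = -k*(k - 1)*factorial(k)/3**k.

The ratio is (k + 1)**2*(-k + (k + 1)**2 + 3)/(3*k*(k**2 - k + 4)).
So A=k/3 + 1/3 and B=1, with C=k**3 - k**2 + 4*k.
Need (k/3 + 1/3)·f(k+1) − (1)·f(k) = k**3 - k**2 + 4*k.
Bound: deg f ≤ 2.
Solve for f: f(k) = 3*k*(k - 1) (degree 2 ≤ 2).
R(k) = B(k−1)·f(k)/C(k) = 3*(k - 1)/(k**2 - k + 4); s_k = R·t_k = -k*(k - 1)*factorial(k)/3**k.
Δs = -k*(k**2 - k + 4)*factorial(k)/(3*3**k), as required.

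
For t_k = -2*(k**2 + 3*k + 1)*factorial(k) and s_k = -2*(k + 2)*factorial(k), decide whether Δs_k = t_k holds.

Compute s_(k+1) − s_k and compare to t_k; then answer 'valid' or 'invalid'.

valid; difference matches t_k

s_(k+1) = -2*(k + 3)*factorial(k + 1)
s_(k+1) − s_k = -2*(k**2 + 3*k + 1)*factorial(k)
(s_(k+1) − s_k) − t_k = 0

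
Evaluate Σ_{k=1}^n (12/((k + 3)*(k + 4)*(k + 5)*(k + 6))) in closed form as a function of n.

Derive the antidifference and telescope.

S(n) = n*(n**2 + 15*n + 74)/(30*(n**3 + 15*n**2 + 74*n + 120))

The ratio is (k + 3)/(k + 7).
So A=k + 3 and B=k + 7, with C=1.
f must satisfy (k + 3)·f(k+1) − (k + 6)·f(k) = 1.
Bound: deg f ≤ 3.
Coefficient equations give f(k) = k*(k**2 + 12*k + 47)/180.
Certificate R = B(k−1)f/C = k*(k + 6)*(k**2 + 12*k + 47)/180 gives s_k = k*(k**2 + 12*k + 47)/(15*(k + 3)*(k + 4)*(k + 5)).
s_(k+1) − s_k = 12/(k**4 + 18*k**3 + 119*k**2 + 342*k + 360) = t_k.
Σ_(k=1)^n t_k = s_(n+1) − s_(1) = ((n**3 + 15*n**2 + 74*n + 60)/(15*(n**3 + 15*n**2 + 74*n + 120))) − (1/30), i.e. n*(n**2 + 15*n + 74)/(30*(n**3 + 15*n**2 + 74*n + 120)).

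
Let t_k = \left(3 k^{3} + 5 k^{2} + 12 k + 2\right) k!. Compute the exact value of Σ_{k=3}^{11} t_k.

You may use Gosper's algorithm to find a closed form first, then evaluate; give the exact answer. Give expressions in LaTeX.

Σ = 203096678232

The ratio is (3*k**4 + 17*k**3 + 45*k**2 + 53*k + 22)/(3*k**3 + 5*k**2 + 12*k + 2).
Normal form (A,B,C) = (k + 1, 1, k**3 + 5*k**2/3 + 4*k + 2/3).
Need (k + 1)·f(k+1) − (1)·f(k) = k**3 + 5*k**2/3 + 4*k + 2/3.
d = 2 from the (1,0,3) case.
A polynomial solution: f(k) = (3*k**2 - k + 4)/3.
R(k) = B(k−1)·f(k)/C(k) = (3*k**2 - k + 4)/(3*k**3 + 5*k**2 + 12*k + 2); s_k = R·t_k = (3*k**2 - k + 4)*factorial(k).
Check: Δs_k = (3*k**3 + 5*k**2 + 12*k + 2)*factorial(k). ✓
Evaluate s at k=12 and k=3: 203096678400 and 168; difference 203096678232.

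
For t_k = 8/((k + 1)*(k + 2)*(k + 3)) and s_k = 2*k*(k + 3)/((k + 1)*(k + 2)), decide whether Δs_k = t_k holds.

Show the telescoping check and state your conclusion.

s_(k+1) = 2*(k + 1)*(k + 4)/((k + 2)*(k + 3))
s_(k+1) − s_k = 8/(k**3 + 6*k**2 + 11*k + 6)
(s_(k+1) − s_k) − t_k = 0

valid (s_(k+1) − s_k reduces to t_k)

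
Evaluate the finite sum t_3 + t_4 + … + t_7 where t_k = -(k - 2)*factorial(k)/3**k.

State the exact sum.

Step 1: r(k) = (k**2 - 1)/(3*(k - 2)).
So A=k/3 + 1/3 and B=1, with C=k - 2.
f must satisfy (k/3 + 1/3)·f(k+1) − (1)·f(k) = k - 2.
From deg A=1, deg B=0, deg C=1: d=0.
Solve for f: f(k) = 3 (degree 0 ≤ 0).
R(k) = B(k−1)·f(k)/C(k) = 3/(k - 2); s_k = R·t_k = -3**(1 - k)*factorial(k).
Δs = -(k - 2)*factorial(k)/3**k, as required.
Telescoping: Σ = s_(8) − s_(3) = -4480/243 − (-2/3) = -4318/243.

Σ = -4318/243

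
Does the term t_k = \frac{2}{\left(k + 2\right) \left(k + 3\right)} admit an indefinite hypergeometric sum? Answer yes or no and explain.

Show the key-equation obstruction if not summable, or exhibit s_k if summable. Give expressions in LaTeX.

Yes. s_k = \frac{k}{k + 2}.

Compute t_(k+1)/t_k: get (k + 2)/(k + 4).
Take A(k)=k + 2, B(k)=k + 4, C(k)=1.
Set up (k + 2)·f(k+1) − (k + 3)·f(k) − (1) = 0.
Degrees (1,1,0) ⇒ d ≤ 1.
Match coefficients ⇒ f(k) = k/2.
Then R = B(k−1)f/C = k*(k + 3)/2, so s_k = R(k)·t_k = k/(k + 2).
s_(k+1) − s_k = 2/(k**2 + 5*k + 6) = t_k.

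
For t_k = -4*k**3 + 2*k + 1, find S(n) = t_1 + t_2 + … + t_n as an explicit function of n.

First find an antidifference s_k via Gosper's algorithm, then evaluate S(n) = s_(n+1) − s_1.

The ratio is (2*k - 4*(k + 1)**3 + 3)/(-4*k**3 + 2*k + 1).
Factor: A=1; B=1; C=k**3 - k/2 - 1/4.
Solve (1)·f(k+1) − (1)·f(k) = k**3 - k/2 - 1/4.
Bound: deg f ≤ 4.
Coefficient equations give f(k) = k**3*(k - 2)/4.
Get s_k = R·t_k = k**3*(2 - k) with R(k) = B(k−1)f(k)/C(k) = k**3*(k - 2)/(4*k**3 - 2*k - 1).
Check: Δs_k = -4*k**3 + 2*k + 1. ✓
Evaluate: s_(n+1) = -n**4 - 2*n**3 + 2*n + 1; subtract s_(1) = 1 ⇒ S(n) = n*(-n**3 - 2*n**2 + 2).

S(n) = n*(-n**3 - 2*n**2 + 2)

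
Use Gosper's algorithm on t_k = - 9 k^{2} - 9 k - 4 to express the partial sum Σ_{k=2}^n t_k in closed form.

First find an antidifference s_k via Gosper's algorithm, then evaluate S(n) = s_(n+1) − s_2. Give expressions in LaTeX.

S(n) = - 3 n^{3} - 9 n^{2} - 10 n + 22

t_(k+1)/t_k = (9*k**2 + 27*k + 22)/(9*k**2 + 9*k + 4).
Factor: A=1; B=1; C=k**2 + k + 4/9.
Need (1)·f(k+1) − (1)·f(k) = k**2 + k + 4/9.
Bound: deg f ≤ 3.
Solve for f: f(k) = k*(3*k**2 + 1)/9 (degree 3 ≤ 3).
Certificate R = B(k−1)f/C = k*(3*k**2 + 1)/(9*k**2 + 9*k + 4) gives s_k = -3*k**3 - k.
Verify: -9*k**2 - 9*k - 4 matches t_k.
s_(n+1) = -3*n**3 - 9*n**2 - 10*n - 4 and s_(2) = -26, so S(n) = -3*n**3 - 9*n**2 - 10*n + 22.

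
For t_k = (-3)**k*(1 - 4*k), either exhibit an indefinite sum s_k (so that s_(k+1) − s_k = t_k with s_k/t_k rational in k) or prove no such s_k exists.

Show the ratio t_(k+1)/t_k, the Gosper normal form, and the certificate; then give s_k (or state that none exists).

s_k = (-3)**k*(k - 1)

r(k) = 3*(-4*k - 3)/(4*k - 1) after simplifying.
A = -3, B = 1, C = k - 1/4.
f must satisfy (-3)·f(k+1) − (1)·f(k) = k - 1/4.
From deg A=0, deg B=0, deg C=1: d=1.
Coefficient equations give f(k) = -(k - 1)/4.
Then R = B(k−1)f/C = -(k - 1)/(4*k - 1), so s_k = R(k)·t_k = (-3)**k*(k - 1).
Δs = (-3)**k*(1 - 4*k), as required.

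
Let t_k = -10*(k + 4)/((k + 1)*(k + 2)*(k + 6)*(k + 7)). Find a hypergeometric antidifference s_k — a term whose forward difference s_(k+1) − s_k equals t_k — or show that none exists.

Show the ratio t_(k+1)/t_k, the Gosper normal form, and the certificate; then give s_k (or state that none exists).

s_k = 5*k*(-k - 7)/(6*(k**2 + 7*k + 6))

The ratio is (k + 1)*(k + 5)*(k + 6)/((k + 3)*(k + 4)*(k + 8)).
So A=k + 1 and B=k + 8, with C=k**4 + 16*k**3 + 95*k**2 + 248*k + 240.
Key eq: (k + 1)·f(k+1) = (k + 7)·f(k) + (k**4 + 16*k**3 + 95*k**2 + 248*k + 240).
From deg A=1, deg B=1, deg C=4: d=6.
Solving with deg f ≤ 6: f(k) = k*(k + 2)*(k + 3)*(k + 4)*(k + 5)*(k + 7)/12.
Then R = B(k−1)f/C = k*(k + 2)*(k + 7)**2/(12*(k + 4)), so s_k = R(k)·t_k = 5*k*(-k - 7)/(6*(k**2 + 7*k + 6)).
Verify: 10*(-k - 4)/(k**4 + 16*k**3 + 83*k**2 + 152*k + 84) matches t_k.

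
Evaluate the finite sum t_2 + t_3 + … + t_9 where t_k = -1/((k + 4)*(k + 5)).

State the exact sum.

Σ = -2/21

r(k) = (k + 4)/(k + 6) after simplifying.
Gosper form: A/B · C(k+1)/C(k) with A=k + 4, B=k + 6, C=1.
Key eq: (k + 4)·f(k+1) = (k + 5)·f(k) + (1).
d = 1 from the (1,1,0) case.
A polynomial solution: f(k) = k/4.
Then R = B(k−1)f/C = k*(k + 5)/4, so s_k = R(k)·t_k = -k/(4*k + 16).
s_(k+1) − s_k = -1/(k**2 + 9*k + 20) = t_k.
Evaluate s at k=10 and k=2: -5/28 and -1/12; difference -2/21.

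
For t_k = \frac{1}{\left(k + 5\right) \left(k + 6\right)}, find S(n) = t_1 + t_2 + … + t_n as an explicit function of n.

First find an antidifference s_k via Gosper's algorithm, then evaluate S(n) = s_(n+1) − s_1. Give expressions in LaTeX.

Compute t_(k+1)/t_k: get (k + 5)/(k + 7).
Take A(k)=k + 5, B(k)=k + 7, C(k)=1.
Solve (k + 5)·f(k+1) − (k + 6)·f(k) = 1.
Degrees (1,1,0) ⇒ d ≤ 1.
A polynomial solution: f(k) = k/5.
Certificate R = B(k−1)f/C = k*(k + 6)/5 gives s_k = k/(5*(k + 5)).
Δs = 1/(k**2 + 11*k + 30), as required.
Telescope: S(n) = s_(n+1) − s_(1) = (n + 1)/(5*(n + 6)) − (1/30) = n/(6*(n + 6)).

S(n) = \frac{n}{6 \left(n + 6\right)}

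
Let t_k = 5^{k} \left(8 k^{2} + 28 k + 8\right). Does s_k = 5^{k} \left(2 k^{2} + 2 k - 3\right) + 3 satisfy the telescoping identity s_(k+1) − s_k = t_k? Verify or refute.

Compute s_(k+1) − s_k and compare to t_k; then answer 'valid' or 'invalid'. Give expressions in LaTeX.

valid; difference matches t_k

s_(k+1) = 5**(k + 1)*(2*k + 2*(k + 1)**2 - 1) + 3
s_(k+1) − s_k = 5**k*(8*k**2 + 28*k + 8)
(s_(k+1) − s_k) − t_k = 0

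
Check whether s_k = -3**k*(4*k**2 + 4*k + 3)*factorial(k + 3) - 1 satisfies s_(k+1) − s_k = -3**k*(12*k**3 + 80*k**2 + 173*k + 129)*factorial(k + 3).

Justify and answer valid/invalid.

s_(k+1) = -3**(k + 1)*(4*k + 4*(k + 1)**2 + 7)*factorial(k + 4) - 1
s_(k+1) − s_k = -3**k*(12*k**3 + 80*k**2 + 173*k + 129)*factorial(k + 3)
(s_(k+1) − s_k) − t_k = 0

Valid: the claim telescopes to t_k.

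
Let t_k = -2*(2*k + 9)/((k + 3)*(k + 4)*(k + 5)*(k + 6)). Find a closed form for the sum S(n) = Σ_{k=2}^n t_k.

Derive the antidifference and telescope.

S(n) = 2*(-n**2 - 10*n + 11)/(35*(n**2 + 10*n + 24))

The ratio is (k + 3)*(2*k + 11)/((k + 7)*(2*k + 9)).
A = k + 3, B = k + 7, C = k + 9/2.
Solve (k + 3)·f(k+1) − (k + 6)·f(k) = k + 9/2.
Degrees (1,1,1) ⇒ d ≤ 3.
Coefficient equations give f(k) = k*(k + 4)*(k + 8)/30.
Then R = B(k−1)f/C = k*(k + 4)*(k + 6)*(k + 8)/(15*(2*k + 9)), so s_k = R(k)·t_k = 2*k*(-k - 8)/(15*(k**2 + 8*k + 15)).
Verify: 2*(-2*k - 9)/(k**4 + 18*k**3 + 119*k**2 + 342*k + 360) matches t_k.
Σ_(k=2)^n t_k = s_(n+1) − s_(2) = (2*(-n**2 - 10*n - 9)/(15*(n**2 + 10*n + 24))) − (-8/105), i.e. 2*(-n**2 - 10*n + 11)/(35*(n**2 + 10*n + 24)).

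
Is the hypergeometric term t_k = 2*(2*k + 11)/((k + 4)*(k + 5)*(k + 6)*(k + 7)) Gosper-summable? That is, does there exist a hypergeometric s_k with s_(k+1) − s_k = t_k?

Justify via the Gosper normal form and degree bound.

Ratio r(k) = (k + 4)*(2*k + 13)/((k + 8)*(2*k + 11)).
Take A(k)=k + 4, B(k)=k + 8, C(k)=k + 11/2.
Solve (k + 4)·f(k+1) − (k + 7)·f(k) = k + 11/2.
Degrees (1,1,1) ⇒ d ≤ 3.
A polynomial solution: f(k) = k*(k + 5)*(k + 10)/48.
Get s_k = R·t_k = k*(k + 10)/(12*(k**2 + 10*k + 24)) with R(k) = B(k−1)f(k)/C(k) = k*(k + 5)*(k + 7)*(k + 10)/(24*(2*k + 11)).
Check: Δs_k = 2*(2*k + 11)/(k**4 + 22*k**3 + 179*k**2 + 638*k + 840). ✓

Yes. s_k = k*(k + 10)/(12*(k**2 + 10*k + 24)).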